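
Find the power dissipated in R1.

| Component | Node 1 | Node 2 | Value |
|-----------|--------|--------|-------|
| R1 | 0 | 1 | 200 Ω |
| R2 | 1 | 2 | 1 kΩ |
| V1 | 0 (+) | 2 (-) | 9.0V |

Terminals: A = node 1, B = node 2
Nodal analysis, taking node 2 as the 0 V reference.
Source V1 fixes V_0 = 9 V.
KCL at each unknown node (sum of currents leaving = 0; resistances in Ω):
  Node 1: (V_1 - 9)/200 + (V_1 - 0)/1000 = 0
Collecting terms: 0.006 × V_1 = 0.045  =>  V_1 = 7.5 V
I_R1 = (V_0 - V_1)/R1 = (9 - 7.5)/200 = 0.0075 A
P_R1 = I_R1² × R1 = (0.0075)² × 200 = 0.01125 W

Final answer: 0.01125 W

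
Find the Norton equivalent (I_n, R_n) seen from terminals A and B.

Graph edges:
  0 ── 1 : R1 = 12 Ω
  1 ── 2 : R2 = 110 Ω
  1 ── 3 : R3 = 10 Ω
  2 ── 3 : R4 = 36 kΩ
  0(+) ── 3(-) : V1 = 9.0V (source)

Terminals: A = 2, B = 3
Find the Thévenin equivalent first; then I_n = V_th/R_th and R_n = R_th.
Step 1 — V_th is the open-circuit voltage V_A - V_B (nothing connected across the terminals).
Nodal analysis, taking node 3 as the 0 V reference.
Source V1 fixes V_0 = 9 V.
KCL at each unknown node (sum of currents leaving = 0; resistances in Ω):
  Node 1: (V_1 - 9)/12 + (V_1 - V_2)/110 + (V_1 - 0)/10 = 0
  Node 2: (V_2 - V_1)/110 + (V_2 - 0)/36000 = 0
Collecting terms (coefficients in siemens):
  0.1924·V_1 - 0.009091·V_2 = 0.75
  0.009119·V_2 - 0.009091·V_1 = 0
Determinant D = (0.1924)(0.009119) - (-0.009091)(-0.009091) = 0.001672
V_1 = [(0.75)(0.009119) - (-0.009091)(0)]/D = 4.09 V
V_2 = [(0.1924)(0) - (0.75)(-0.009091)]/D = 4.078 V
V_th = V_2 - V_3 = 4.078 - 0 = 4.078 V
Step 2 — R_th: zero the source — replace V1 by a short circuit (node 3 merges into node 0) — and find the resistance seen between A (node 2) and B (node 0).
Reduce the network between node 2 (A) and node 0 (B) by series/parallel combination:
  Rp1 = R1 ‖ R3 (parallel, both between nodes 0 and 1) = 1/(1/12 + 1/10) = 5.455 Ω
  Rs1 = R2 + Rp1 (series, joined only at node 1) = 110 + 5.455 = 115.5 Ω
  Rp2 = R4 ‖ Rs1 (parallel, both between nodes 0 and 2) = 1/(1/36000 + 1/115.5) = 115.1 Ω
R_th = 115.1 Ω
I_n = V_th/R_th = 4.078/115.1 = 0.03543 A, and R_n = R_th = 115.1 Ω

Final answer: I_n = 0.03543 A, R_n = 115.1 Ω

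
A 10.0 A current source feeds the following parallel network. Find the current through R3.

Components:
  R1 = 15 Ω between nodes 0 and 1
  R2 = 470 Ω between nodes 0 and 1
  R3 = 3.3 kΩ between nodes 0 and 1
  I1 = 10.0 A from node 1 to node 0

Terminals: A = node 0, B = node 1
All resistors sit directly between nodes 0 and 1, so they are in parallel and share one voltage V; the full source current 10 A splits among them.
1/R_par = 1/15 + 1/470 + 1/3300 = 0.0691 S  =>  R_par = 14.47 Ω
V = I × R_par = 10 × 14.47 = 144.7 V
I_R3 = V/R3 = 144.7/3300 = 0.04386 A

Final answer: 0.04386 A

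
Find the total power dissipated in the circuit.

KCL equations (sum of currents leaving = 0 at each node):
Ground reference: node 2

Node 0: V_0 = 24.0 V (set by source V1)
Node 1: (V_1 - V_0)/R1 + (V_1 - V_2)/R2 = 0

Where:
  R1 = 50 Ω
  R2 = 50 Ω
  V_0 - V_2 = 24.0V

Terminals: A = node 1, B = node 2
Nodal analysis, taking node 2 as the 0 V reference.
Source V1 fixes V_0 = 24 V.
KCL at each unknown node (sum of currents leaving = 0; resistances in Ω):
  Node 1: (V_1 - 24)/50 + (V_1 - 0)/50 = 0
Collecting terms: 0.04 × V_1 = 0.48  =>  V_1 = 12 V
Power in each resistor, P = (ΔV)²/R:
  P_R1 = (24 - 12)²/50 = 2.88 W
  P_R2 = (12 - 0)²/50 = 2.88 W
P_total = P_R1 + P_R2 = 5.76 W

Final answer: 5.76 W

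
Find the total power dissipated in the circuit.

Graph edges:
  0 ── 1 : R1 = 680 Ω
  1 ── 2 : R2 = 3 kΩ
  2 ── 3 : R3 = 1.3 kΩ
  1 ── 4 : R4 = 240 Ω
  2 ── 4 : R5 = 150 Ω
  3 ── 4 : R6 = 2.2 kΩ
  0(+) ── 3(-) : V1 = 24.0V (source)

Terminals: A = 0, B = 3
Nodal analysis, taking node 3 as the 0 V reference.
Source V1 fixes V_0 = 24 V.
KCL at each unknown node (sum of currents leaving = 0; resistances in Ω):
  Node 1: (V_1 - 24)/680 + (V_1 - V_2)/3000 + (V_1 - V_4)/240 = 0
  Node 2: (V_2 - V_1)/3000 + (V_2 - 0)/1300 + (V_2 - V_4)/150 = 0
  Node 4: (V_4 - V_1)/240 + (V_4 - V_2)/150 + (V_4 - 0)/2200 = 0
Collecting terms (coefficients in siemens):
  0.005971·V_1 - 0.0003333·V_2 - 0.004167·V_4 = 0.03529
  0.007769·V_2 - 0.0003333·V_1 - 0.006667·V_4 = 0
  0.01129·V_4 - 0.004167·V_1 - 0.006667·V_2 = 0
Solving these 3 simultaneous equations (Gaussian elimination) gives:
  V_1 = 14.74 V, V_2 = 10.75 V, V_4 = 11.79 V
Power in each resistor, P = (ΔV)²/R:
  P_R1 = (24 - 14.74)²/680 = 0.1262 W
  P_R2 = (14.74 - 10.75)²/3000 = 0.005308 W
  P_R3 = (10.75 - 0)²/1300 = 0.08882 W
  P_R4 = (14.74 - 11.79)²/240 = 0.03627 W
  P_R5 = (10.75 - 11.79)²/150 = 0.007215 W
  P_R6 = (0 - 11.79)²/2200 = 0.06314 W
P_total = P_R1 + P_R2 + P_R3 + P_R4 + P_R5 + P_R6 = 0.327 W

Final answer: 0.327 W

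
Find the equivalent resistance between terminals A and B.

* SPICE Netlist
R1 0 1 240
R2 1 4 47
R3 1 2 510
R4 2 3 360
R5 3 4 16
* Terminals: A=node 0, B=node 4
Reduce the network between node 0 (A) and node 4 (B) by series/parallel combination:
  Rs1 = R3 + R4 (series, joined only at node 2) = 510 + 360 = 870 Ω
  Rs2 = R5 + Rs1 (series, joined only at node 3) = 16 + 870 = 886 Ω
  Rp1 = R2 ‖ Rs2 (parallel, both between nodes 1 and 4) = 1/(1/47 + 1/886) = 44.63 Ω
  Rs3 = R1 + Rp1 (series, joined only at node 1) = 240 + 44.63 = 284.6 Ω
R_eq = 284.6 Ω

Final answer: 284.6 Ω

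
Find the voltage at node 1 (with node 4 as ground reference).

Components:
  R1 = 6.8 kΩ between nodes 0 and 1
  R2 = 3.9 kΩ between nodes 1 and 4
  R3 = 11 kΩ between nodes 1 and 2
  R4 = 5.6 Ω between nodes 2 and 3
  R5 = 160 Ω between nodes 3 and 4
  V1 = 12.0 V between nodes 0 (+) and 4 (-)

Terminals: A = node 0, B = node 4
Nodal analysis, taking node 4 as the 0 V reference.
Source V1 fixes V_0 = 12 V.
KCL at each unknown node (sum of currents leaving = 0; resistances in Ω):
  Node 1: (V_1 - 12)/6800 + (V_1 - 0)/3900 + (V_1 - V_2)/11000 = 0
  Node 2: (V_2 - V_1)/11000 + (V_2 - V_3)/5.6 = 0
  Node 3: (V_3 - V_2)/5.6 + (V_3 - 0)/160 = 0
Collecting terms (coefficients in siemens):
  0.0004944·V_1 - 0.00009091·V_2 = 0.001765
  0.1787·V_2 - 0.00009091·V_1 - 0.1786·V_3 = 0
  0.1848·V_3 - 0.1786·V_2 = 0
Solving these 3 simultaneous equations (Gaussian elimination) gives:
  V_1 = 3.579 V, V_2 = 0.05309 V, V_3 = 0.05129 V
The requested potential is V_1 = 3.579 V.

Final answer: V_1 = 3.579 V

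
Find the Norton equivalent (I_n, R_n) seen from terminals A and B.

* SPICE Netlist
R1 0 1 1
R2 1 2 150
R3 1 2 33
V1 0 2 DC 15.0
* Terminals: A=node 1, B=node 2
Find the Thévenin equivalent first; then I_n = V_th/R_th and R_n = R_th.
Step 1 — V_th is the open-circuit voltage V_A - V_B (nothing connected across the terminals).
Nodal analysis, taking node 2 as the 0 V reference.
Source V1 fixes V_0 = 15 V.
KCL at each unknown node (sum of currents leaving = 0; resistances in Ω):
  Node 1: (V_1 - 15)/1 + (V_1 - 0)/150 + (V_1 - 0)/33 = 0
Collecting terms: 1.037 × V_1 = 15  =>  V_1 = 14.47 V
V_th = V_1 - V_2 = 14.47 - 0 = 14.47 V
Step 2 — R_th: zero the source — replace V1 by a short circuit (node 2 merges into node 0) — and find the resistance seen between A (node 1) and B (node 0).
Reduce the network between node 1 (A) and node 0 (B) by series/parallel combination:
  Rp1 = R1 ‖ R2 ‖ R3 (parallel, all between nodes 0 and 1) = 1/(1/1 + 1/150 + 1/33) = 0.9643 Ω
R_th = 0.9643 Ω
I_n = V_th/R_th = 14.47/0.9643 = 15 A, and R_n = R_th = 0.9643 Ω

Final answer: I_n = 15 A, R_n = 0.9643 Ω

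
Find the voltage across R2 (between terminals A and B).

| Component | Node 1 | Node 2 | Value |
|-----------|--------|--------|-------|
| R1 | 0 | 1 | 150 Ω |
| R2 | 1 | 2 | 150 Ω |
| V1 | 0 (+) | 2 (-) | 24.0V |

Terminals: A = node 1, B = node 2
R1 and R2 are in series across V1 (node 0 → node 1 → node 2), and the output A–B is taken across R2, so this is a voltage divider.
Series current: I = V1/(R1 + R2) = 24/(150 + 150) = 24/300 = 0.08 A
V_R2 = I × R2 = V1 × R2/(R1 + R2) = 24 × 150/300 = 12 V

Final answer: 12 V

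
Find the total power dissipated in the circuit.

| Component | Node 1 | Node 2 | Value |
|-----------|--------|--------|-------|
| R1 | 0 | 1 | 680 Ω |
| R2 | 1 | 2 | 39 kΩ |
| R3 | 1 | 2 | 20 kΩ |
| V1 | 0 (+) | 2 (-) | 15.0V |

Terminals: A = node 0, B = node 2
Nodal analysis, taking node 2 as the 0 V reference.
Source V1 fixes V_0 = 15 V.
KCL at each unknown node (sum of currents leaving = 0; resistances in Ω):
  Node 1: (V_1 - 15)/680 + (V_1 - 0)/39000 + (V_1 - 0)/20000 = 0
Collecting terms: 0.001546 × V_1 = 0.02206  =>  V_1 = 14.27 V
Power in each resistor, P = (ΔV)²/R:
  P_R1 = (15 - 14.27)²/680 = 0.0007918 W
  P_R2 = (14.27 - 0)²/39000 = 0.005219 W
  P_R3 = (14.27 - 0)²/20000 = 0.01018 W
P_total = P_R1 + P_R2 + P_R3 = 0.01619 W

Final answer: 0.01619 W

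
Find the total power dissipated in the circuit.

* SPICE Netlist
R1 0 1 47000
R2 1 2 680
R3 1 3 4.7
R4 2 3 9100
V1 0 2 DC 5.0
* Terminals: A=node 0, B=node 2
Nodal analysis, taking node 2 as the 0 V reference.
Source V1 fixes V_0 = 5 V.
KCL at each unknown node (sum of currents leaving = 0; resistances in Ω):
  Node 1: (V_1 - 5)/47000 + (V_1 - 0)/680 + (V_1 - V_3)/4.7 = 0
  Node 3: (V_3 - V_1)/4.7 + (V_3 - 0)/9100 = 0
Collecting terms (coefficients in siemens):
  0.2143·V_1 - 0.2128·V_3 = 0.0001064
  0.2129·V_3 - 0.2128·V_1 = 0
Determinant D = (0.2143)(0.2129) - (-0.2128)(-0.2128) = 0.000341
V_1 = [(0.0001064)(0.2129) - (-0.2128)(0)]/D = 0.06642 V
V_3 = [(0.2143)(0) - (0.0001064)(-0.2128)]/D = 0.06638 V
Power in each resistor, P = (ΔV)²/R:
  P_R1 = (5 - 0.06642)²/47000 = 0.0005179 W
  P_R2 = (0.06642 - 0)²/680 = 0.000006487 W
  P_R3 = (0.06642 - 0.06638)²/4.7 = 0.0000000002501 W
  P_R4 = (0 - 0.06638)²/9100 = 0.0000004843 W
P_total = P_R1 + P_R2 + P_R3 + P_R4 = 0.0005248 W

Final answer: 0.0005248 W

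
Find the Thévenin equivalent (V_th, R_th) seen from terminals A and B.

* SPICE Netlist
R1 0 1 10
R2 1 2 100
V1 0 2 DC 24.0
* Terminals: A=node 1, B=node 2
Step 1 — V_th is the open-circuit voltage V_A - V_B (nothing connected across the terminals).
Nodal analysis, taking node 2 as the 0 V reference.
Source V1 fixes V_0 = 24 V.
KCL at each unknown node (sum of currents leaving = 0; resistances in Ω):
  Node 1: (V_1 - 24)/10 + (V_1 - 0)/100 = 0
Collecting terms: 0.11 × V_1 = 2.4  =>  V_1 = 21.82 V
V_th = V_1 - V_2 = 21.82 - 0 = 21.82 V
Step 2 — R_th: zero the source — replace V1 by a short circuit (node 2 merges into node 0) — and find the resistance seen between A (node 1) and B (node 0).
Reduce the network between node 1 (A) and node 0 (B) by series/parallel combination:
  Rp1 = R1 ‖ R2 (parallel, both between nodes 0 and 1) = 1/(1/10 + 1/100) = 9.091 Ω
R_th = 9.091 Ω

Final answer: V_th = 21.82 V, R_th = 9.091 Ω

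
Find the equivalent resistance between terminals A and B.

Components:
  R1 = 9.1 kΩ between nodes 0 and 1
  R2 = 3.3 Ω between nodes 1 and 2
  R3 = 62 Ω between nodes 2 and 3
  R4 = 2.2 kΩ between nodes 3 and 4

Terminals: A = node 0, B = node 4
Reduce the network between node 0 (A) and node 4 (B) by series/parallel combination:
  Rs1 = R1 + R2 (series, joined only at node 1) = 9100 + 3.3 = 9103 Ω
  Rs2 = R3 + Rs1 (series, joined only at node 2) = 62 + 9103 = 9165 Ω
  Rs3 = R4 + Rs2 (series, joined only at node 3) = 2200 + 9165 = 11370 Ω
R_eq = 11.37 kΩ

Final answer: 11.37 kΩ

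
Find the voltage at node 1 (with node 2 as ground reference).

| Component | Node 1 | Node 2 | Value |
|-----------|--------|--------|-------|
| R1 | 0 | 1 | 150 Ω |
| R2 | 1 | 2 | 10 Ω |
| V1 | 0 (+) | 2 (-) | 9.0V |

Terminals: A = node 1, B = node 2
Nodal analysis, taking node 2 as the 0 V reference.
Source V1 fixes V_0 = 9 V.
KCL at each unknown node (sum of currents leaving = 0; resistances in Ω):
  Node 1: (V_1 - 9)/150 + (V_1 - 0)/10 = 0
Collecting terms: 0.1067 × V_1 = 0.06  =>  V_1 = 0.5625 V
The requested potential is V_1 = 0.5625 V.

Final answer: V_1 = 0.5625 V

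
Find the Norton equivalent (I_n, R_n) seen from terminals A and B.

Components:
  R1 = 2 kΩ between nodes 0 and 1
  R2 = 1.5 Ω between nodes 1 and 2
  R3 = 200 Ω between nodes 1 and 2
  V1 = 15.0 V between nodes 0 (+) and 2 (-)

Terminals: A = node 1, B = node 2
Find the Thévenin equivalent first; then I_n = V_th/R_th and R_n = R_th.
Step 1 — V_th is the open-circuit voltage V_A - V_B (nothing connected across the terminals).
Nodal analysis, taking node 2 as the 0 V reference.
Source V1 fixes V_0 = 15 V.
KCL at each unknown node (sum of currents leaving = 0; resistances in Ω):
  Node 1: (V_1 - 15)/2000 + (V_1 - 0)/1.5 + (V_1 - 0)/200 = 0
Collecting terms: 0.6722 × V_1 = 0.0075  =>  V_1 = 0.01116 V
V_th = V_1 - V_2 = 0.01116 - 0 = 0.01116 V
Step 2 — R_th: zero the source — replace V1 by a short circuit (node 2 merges into node 0) — and find the resistance seen between A (node 1) and B (node 0).
Reduce the network between node 1 (A) and node 0 (B) by series/parallel combination:
  Rp1 = R1 ‖ R2 ‖ R3 (parallel, all between nodes 0 and 1) = 1/(1/2000 + 1/1.5 + 1/200) = 1.488 Ω
R_th = 1.488 Ω
I_n = V_th/R_th = 0.01116/1.488 = 0.0075 A, and R_n = R_th = 1.488 Ω

Final answer: I_n = 0.0075 A, R_n = 1.488 Ω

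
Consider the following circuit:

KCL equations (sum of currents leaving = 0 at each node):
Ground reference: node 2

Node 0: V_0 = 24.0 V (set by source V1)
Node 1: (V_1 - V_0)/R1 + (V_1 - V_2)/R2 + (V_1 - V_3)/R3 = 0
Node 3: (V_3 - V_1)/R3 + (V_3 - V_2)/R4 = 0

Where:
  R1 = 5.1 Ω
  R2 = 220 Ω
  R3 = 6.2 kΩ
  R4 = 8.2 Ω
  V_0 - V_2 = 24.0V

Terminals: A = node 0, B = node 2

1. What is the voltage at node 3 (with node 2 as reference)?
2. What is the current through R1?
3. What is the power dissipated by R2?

Nodal analysis, taking node 2 as the 0 V reference.
Source V1 fixes V_0 = 24 V.
KCL at each unknown node (sum of currents leaving = 0; resistances in Ω):
  Node 1: (V_1 - 24)/5.1 + (V_1 - 0)/220 + (V_1 - V_3)/6200 = 0
  Node 3: (V_3 - V_1)/6200 + (V_3 - 0)/8.2 = 0
Collecting terms (coefficients in siemens):
  0.2008·V_1 - 0.0001613·V_3 = 4.706
  0.1221·V_3 - 0.0001613·V_1 = 0
Determinant D = (0.2008)(0.1221) - (-0.0001613)(-0.0001613) = 0.02452
V_1 = [(4.706)(0.1221) - (-0.0001613)(0)]/D = 23.44 V
V_3 = [(0.2008)(0) - (4.706)(-0.0001613)]/D = 0.03096 V
Part 1:
  Read off the nodal solution: V_3 = 0.03096 V
Part 2:
  I_R1 = (V_0 - V_1)/R1 = (24 - 23.44)/5.1 = 0.1103 A
  Magnitude: I_R1 = 0.1103 A
Part 3:
  I_R2 = (V_1 - V_2)/R2 = (23.44 - 0)/220 = 0.1065 A
  P_R2 = I_R2² × R2 = (0.1065)² × 220 = 2.497 W

Final answers:
1. V_3 = 0.03096 V
2. I_R1 = 0.1103 A
3. P_R2 = 2.497 W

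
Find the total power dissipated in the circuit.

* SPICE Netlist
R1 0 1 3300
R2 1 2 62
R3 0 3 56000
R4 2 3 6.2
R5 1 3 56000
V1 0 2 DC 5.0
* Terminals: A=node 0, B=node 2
Nodal analysis, taking node 2 as the 0 V reference.
Source V1 fixes V_0 = 5 V.
KCL at each unknown node (sum of currents leaving = 0; resistances in Ω):
  Node 1: (V_1 - 5)/3300 + (V_1 - 0)/62 + (V_1 - V_3)/56000 = 0
  Node 3: (V_3 - 5)/56000 + (V_3 - 0)/6.2 + (V_3 - V_1)/56000 = 0
Collecting terms (coefficients in siemens):
  0.01645·V_1 - 0.00001786·V_3 = 0.001515
  0.1613·V_3 - 0.00001786·V_1 = 0.00008929
Determinant D = (0.01645)(0.1613) - (-0.00001786)(-0.00001786) = 0.002654
V_1 = [(0.001515)(0.1613) - (-0.00001786)(0.00008929)]/D = 0.09211 V
V_3 = [(0.01645)(0.00008929) - (0.001515)(-0.00001786)]/D = 0.0005636 V
Power in each resistor, P = (ΔV)²/R:
  P_R1 = (5 - 0.09211)²/3300 = 0.007299 W
  P_R2 = (0.09211 - 0)²/62 = 0.0001368 W
  P_R3 = (5 - 0.0005636)²/56000 = 0.0004463 W
  P_R4 = (0 - 0.0005636)²/6.2 = 0.00000005124 W
  P_R5 = (0.09211 - 0.0005636)²/56000 = 0.0000001496 W
P_total = P_R1 + P_R2 + P_R3 + P_R4 + P_R5 = 0.007883 W

Final answer: 0.007883 W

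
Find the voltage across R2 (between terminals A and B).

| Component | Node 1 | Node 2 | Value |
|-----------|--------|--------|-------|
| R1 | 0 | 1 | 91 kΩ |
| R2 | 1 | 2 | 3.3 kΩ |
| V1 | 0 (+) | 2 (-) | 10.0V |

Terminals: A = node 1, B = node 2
R1 and R2 are in series across V1 (node 0 → node 1 → node 2), and the output A–B is taken across R2, so this is a voltage divider.
Series current: I = V1/(R1 + R2) = 10/(91000 + 3300) = 10/94300 = 0.000106 A
V_R2 = I × R2 = V1 × R2/(R1 + R2) = 10 × 3300/94300 = 0.3499 V

Final answer: 0.3499 V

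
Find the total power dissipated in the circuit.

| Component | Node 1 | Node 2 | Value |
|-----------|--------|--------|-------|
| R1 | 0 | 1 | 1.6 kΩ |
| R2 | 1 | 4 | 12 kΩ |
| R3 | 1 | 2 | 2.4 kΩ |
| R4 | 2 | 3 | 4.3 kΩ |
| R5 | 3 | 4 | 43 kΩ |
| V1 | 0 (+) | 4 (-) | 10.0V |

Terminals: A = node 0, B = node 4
Nodal analysis, taking node 4 as the 0 V reference.
Source V1 fixes V_0 = 10 V.
KCL at each unknown node (sum of currents leaving = 0; resistances in Ω):
  Node 1: (V_1 - 10)/1600 + (V_1 - 0)/12000 + (V_1 - V_2)/2400 = 0
  Node 2: (V_2 - V_1)/2400 + (V_2 - V_3)/4300 = 0
  Node 3: (V_3 - V_2)/4300 + (V_3 - 0)/43000 = 0
Collecting terms (coefficients in siemens):
  0.001125·V_1 - 0.0004167·V_2 = 0.00625
  0.0006492·V_2 - 0.0004167·V_1 - 0.0002326·V_3 = 0
  0.0002558·V_3 - 0.0002326·V_2 = 0
Solving these 3 simultaneous equations (Gaussian elimination) gives:
  V_1 = 8.58 V, V_2 = 8.165 V, V_3 = 7.423 V
Power in each resistor, P = (ΔV)²/R:
  P_R1 = (10 - 8.58)²/1600 = 0.001261 W
  P_R2 = (8.58 - 0)²/12000 = 0.006134 W
  P_R3 = (8.58 - 8.165)²/2400 = 0.00007152 W
  P_R4 = (8.165 - 7.423)²/4300 = 0.0001281 W
  P_R5 = (7.423 - 0)²/43000 = 0.001281 W
P_total = P_R1 + P_R2 + P_R3 + P_R4 + P_R5 = 0.008876 W

Final answer: 0.008876 W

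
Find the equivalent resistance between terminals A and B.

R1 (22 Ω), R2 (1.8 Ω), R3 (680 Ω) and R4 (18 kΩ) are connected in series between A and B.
Reduce the network between node 0 (A) and node 4 (B) by series/parallel combination:
  Rs1 = R1 + R2 (series, joined only at node 1) = 22 + 1.8 = 23.8 Ω
  Rs2 = R3 + Rs1 (series, joined only at node 2) = 680 + 23.8 = 703.8 Ω
  Rs3 = R4 + Rs2 (series, joined only at node 3) = 18000 + 703.8 = 18700 Ω
R_eq = 18.7 kΩ

Final answer: 18.7 kΩ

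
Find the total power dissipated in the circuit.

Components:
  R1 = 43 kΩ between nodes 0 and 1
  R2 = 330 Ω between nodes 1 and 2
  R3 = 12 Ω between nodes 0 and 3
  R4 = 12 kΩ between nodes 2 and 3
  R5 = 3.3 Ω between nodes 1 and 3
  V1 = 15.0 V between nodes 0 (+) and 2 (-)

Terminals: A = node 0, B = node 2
Nodal analysis, taking node 2 as the 0 V reference.
Source V1 fixes V_0 = 15 V.
KCL at each unknown node (sum of currents leaving = 0; resistances in Ω):
  Node 1: (V_1 - 15)/43000 + (V_1 - 0)/330 + (V_1 - V_3)/3.3 = 0
  Node 3: (V_3 - 15)/12 + (V_3 - 0)/12000 + (V_3 - V_1)/3.3 = 0
Collecting terms (coefficients in siemens):
  0.3061·V_1 - 0.303·V_3 = 0.0003488
  0.3864·V_3 - 0.303·V_1 = 1.25
Determinant D = (0.3061)(0.3864) - (-0.303)(-0.303) = 0.02646
V_1 = [(0.0003488)(0.3864) - (-0.303)(1.25)]/D = 14.32 V
V_3 = [(0.3061)(1.25) - (0.0003488)(-0.303)]/D = 14.46 V
Power in each resistor, P = (ΔV)²/R:
  P_R1 = (15 - 14.32)²/43000 = 0.0000107 W
  P_R2 = (14.32 - 0)²/330 = 0.6216 W
  P_R3 = (15 - 14.46)²/12 = 0.02386 W
  P_R4 = (0 - 14.46)²/12000 = 0.01744 W
  P_R5 = (14.32 - 14.46)²/3.3 = 0.006211 W
P_total = P_R1 + P_R2 + P_R3 + P_R4 + P_R5 = 0.6691 W

Final answer: 0.6691 W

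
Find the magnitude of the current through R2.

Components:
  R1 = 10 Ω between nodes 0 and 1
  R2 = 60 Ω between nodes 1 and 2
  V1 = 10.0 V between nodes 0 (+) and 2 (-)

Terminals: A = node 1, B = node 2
Nodal analysis, taking node 2 as the 0 V reference.
Source V1 fixes V_0 = 10 V.
KCL at each unknown node (sum of currents leaving = 0; resistances in Ω):
  Node 1: (V_1 - 10)/10 + (V_1 - 0)/60 = 0
Collecting terms: 0.1167 × V_1 = 1  =>  V_1 = 8.571 V
I_R2 = (V_1 - V_2)/R2 = (8.571 - 0)/60 = 0.1429 A
|I_R2| = 0.1429 A

Final answer: |I_R2| = 0.1429 A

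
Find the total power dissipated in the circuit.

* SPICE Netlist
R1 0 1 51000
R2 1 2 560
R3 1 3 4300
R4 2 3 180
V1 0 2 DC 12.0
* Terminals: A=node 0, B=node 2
Nodal analysis, taking node 2 as the 0 V reference.
Source V1 fixes V_0 = 12 V.
KCL at each unknown node (sum of currents leaving = 0; resistances in Ω):
  Node 1: (V_1 - 12)/51000 + (V_1 - 0)/560 + (V_1 - V_3)/4300 = 0
  Node 3: (V_3 - V_1)/4300 + (V_3 - 0)/180 = 0
Collecting terms (coefficients in siemens):
  0.002038·V_1 - 0.0002326·V_3 = 0.0002353
  0.005788·V_3 - 0.0002326·V_1 = 0
Determinant D = (0.002038)(0.005788) - (-0.0002326)(-0.0002326) = 0.00001174
V_1 = [(0.0002353)(0.005788) - (-0.0002326)(0)]/D = 0.116 V
V_3 = [(0.002038)(0) - (0.0002353)(-0.0002326)]/D = 0.00466 V
Power in each resistor, P = (ΔV)²/R:
  P_R1 = (12 - 0.116)²/51000 = 0.002769 W
  P_R2 = (0.116 - 0)²/560 = 0.00002403 W
  P_R3 = (0.116 - 0.00466)²/4300 = 0.000002882 W
  P_R4 = (0 - 0.00466)²/180 = 0.0000001207 W
P_total = P_R1 + P_R2 + P_R3 + P_R4 = 0.002796 W

Final answer: 0.002796 W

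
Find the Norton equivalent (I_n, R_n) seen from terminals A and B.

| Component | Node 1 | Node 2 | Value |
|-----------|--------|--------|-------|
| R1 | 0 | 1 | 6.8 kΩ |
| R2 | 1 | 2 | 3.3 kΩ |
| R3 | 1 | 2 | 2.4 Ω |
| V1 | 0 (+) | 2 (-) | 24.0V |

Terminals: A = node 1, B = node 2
Find the Thévenin equivalent first; then I_n = V_th/R_th and R_n = R_th.
Step 1 — V_th is the open-circuit voltage V_A - V_B (nothing connected across the terminals).
Nodal analysis, taking node 2 as the 0 V reference.
Source V1 fixes V_0 = 24 V.
KCL at each unknown node (sum of currents leaving = 0; resistances in Ω):
  Node 1: (V_1 - 24)/6800 + (V_1 - 0)/3300 + (V_1 - 0)/2.4 = 0
Collecting terms: 0.4171 × V_1 = 0.003529  =>  V_1 = 0.008461 V
V_th = V_1 - V_2 = 0.008461 - 0 = 0.008461 V
Step 2 — R_th: zero the source — replace V1 by a short circuit (node 2 merges into node 0) — and find the resistance seen between A (node 1) and B (node 0).
Reduce the network between node 1 (A) and node 0 (B) by series/parallel combination:
  Rp1 = R1 ‖ R2 ‖ R3 (parallel, all between nodes 0 and 1) = 1/(1/6800 + 1/3300 + 1/2.4) = 2.397 Ω
R_th = 2.397 Ω
I_n = V_th/R_th = 0.008461/2.397 = 0.003529 A, and R_n = R_th = 2.397 Ω

Final answer: I_n = 0.003529 A, R_n = 2.397 Ω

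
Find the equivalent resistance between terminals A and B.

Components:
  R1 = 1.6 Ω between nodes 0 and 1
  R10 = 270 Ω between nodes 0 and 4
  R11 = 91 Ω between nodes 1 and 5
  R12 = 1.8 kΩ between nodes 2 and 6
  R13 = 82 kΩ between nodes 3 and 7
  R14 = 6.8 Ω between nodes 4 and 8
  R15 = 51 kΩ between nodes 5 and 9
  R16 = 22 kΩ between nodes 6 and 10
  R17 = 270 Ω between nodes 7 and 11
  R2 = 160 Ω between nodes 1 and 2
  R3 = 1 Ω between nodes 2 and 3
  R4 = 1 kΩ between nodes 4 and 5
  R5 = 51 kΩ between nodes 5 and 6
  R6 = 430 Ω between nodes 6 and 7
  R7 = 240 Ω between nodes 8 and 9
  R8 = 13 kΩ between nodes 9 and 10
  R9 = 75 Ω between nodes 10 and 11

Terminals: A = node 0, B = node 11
The network is not a plain series/parallel combination. Inject a 1 A test current into terminal A (node 0) and return it from terminal B (node 11); then R_eq = V_A / (1 A).
Nodal analysis, taking node 11 as the 0 V reference.
Current source I_test pushes 1 A into node 0 and draws it out of node 11.
KCL at each unknown node (sum of currents leaving = 0; resistances in Ω):
  Node 0: (V_0 - V_1)/1.6 + (V_0 - V_4)/270 - 1 = 0
  Node 1: (V_1 - V_0)/1.6 + (V_1 - V_2)/160 + (V_1 - V_5)/91 = 0
  Node 2: (V_2 - V_1)/160 + (V_2 - V_3)/1 + (V_2 - V_6)/1800 = 0
  Node 3: (V_3 - V_2)/1 + (V_3 - V_7)/82000 = 0
  Node 4: (V_4 - V_0)/270 + (V_4 - V_5)/1000 + (V_4 - V_8)/6.8 = 0
  Node 5: (V_5 - V_1)/91 + (V_5 - V_4)/1000 + (V_5 - V_6)/51000 + (V_5 - V_9)/51000 = 0
  Node 6: (V_6 - V_2)/1800 + (V_6 - V_5)/51000 + (V_6 - V_7)/430 + (V_6 - V_10)/22000 = 0
  Node 7: (V_7 - V_3)/82000 + (V_7 - V_6)/430 + (V_7 - 0)/270 = 0
  Node 8: (V_8 - V_4)/6.8 + (V_8 - V_9)/240 = 0
  Node 9: (V_9 - V_5)/51000 + (V_9 - V_8)/240 + (V_9 - V_10)/13000 = 0
  Node 10: (V_10 - V_6)/22000 + (V_10 - V_9)/13000 + (V_10 - 0)/75 = 0
Collecting terms (coefficients in siemens):
  0.6287·V_0 - 0.625·V_1 - 0.003704·V_4 = 1
  0.6422·V_1 - 0.625·V_0 - 0.00625·V_2 - 0.01099·V_5 = 0
  1.007·V_2 - 0.00625·V_1 - 1·V_3 - 0.0005556·V_6 = 0
  1·V_3 - 1·V_2 - 0.0000122·V_7 = 0
  0.1518·V_4 - 0.003704·V_0 - 0.001·V_5 - 0.1471·V_8 = 0
  0.01203·V_5 - 0.01099·V_1 - 0.001·V_4 - 0.00001961·V_6 - 0.00001961·V_9 = 0
  0.002946·V_6 - 0.0005556·V_2 - 0.00001961·V_5 - 0.002326·V_7 - 0.00004545·V_10 = 0
  0.006041·V_7 - 0.0000122·V_3 - 0.002326·V_6 = 0
  0.1512·V_8 - 0.1471·V_4 - 0.004167·V_9 = 0
  0.004263·V_9 - 0.00001961·V_5 - 0.004167·V_8 - 0.00007692·V_10 = 0
  0.01346·V_10 - 0.00004545·V_6 - 0.00007692·V_9 = 0
Solving these 11 simultaneous equations (Gaussian elimination) gives:
  V_0 = 2120 V, V_1 = 2119 V, V_2 = 1989 V, V_3 = 1989 V
  V_4 = 2086 V, V_5 = 2113 V, V_6 = 563.7 V, V_7 = 221 V
  V_8 = 2085 V, V_9 = 2047 V, V_10 = 13.61 V
R_eq = V_0 / 1 A = 2120 Ω = 2.12 kΩ

Final answer: 2.12 kΩ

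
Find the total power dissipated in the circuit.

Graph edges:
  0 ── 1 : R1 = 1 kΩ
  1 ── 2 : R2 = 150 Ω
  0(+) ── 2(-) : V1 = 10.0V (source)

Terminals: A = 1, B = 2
Nodal analysis, taking node 2 as the 0 V reference.
Source V1 fixes V_0 = 10 V.
KCL at each unknown node (sum of currents leaving = 0; resistances in Ω):
  Node 1: (V_1 - 10)/1000 + (V_1 - 0)/150 = 0
Collecting terms: 0.007667 × V_1 = 0.01  =>  V_1 = 1.304 V
Power in each resistor, P = (ΔV)²/R:
  P_R1 = (10 - 1.304)²/1000 = 0.07561 W
  P_R2 = (1.304 - 0)²/150 = 0.01134 W
P_total = P_R1 + P_R2 = 0.08696 W

Final answer: 0.08696 W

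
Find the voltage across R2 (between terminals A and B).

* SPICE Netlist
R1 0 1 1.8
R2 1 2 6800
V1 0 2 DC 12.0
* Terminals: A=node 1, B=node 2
R1 and R2 are in series across V1 (node 0 → node 1 → node 2), and the output A–B is taken across R2, so this is a voltage divider.
Series current: I = V1/(R1 + R2) = 12/(1.8 + 6800) = 12/6802 = 0.001764 A
V_R2 = I × R2 = V1 × R2/(R1 + R2) = 12 × 6800/6802 = 12 V

Final answer: 12 V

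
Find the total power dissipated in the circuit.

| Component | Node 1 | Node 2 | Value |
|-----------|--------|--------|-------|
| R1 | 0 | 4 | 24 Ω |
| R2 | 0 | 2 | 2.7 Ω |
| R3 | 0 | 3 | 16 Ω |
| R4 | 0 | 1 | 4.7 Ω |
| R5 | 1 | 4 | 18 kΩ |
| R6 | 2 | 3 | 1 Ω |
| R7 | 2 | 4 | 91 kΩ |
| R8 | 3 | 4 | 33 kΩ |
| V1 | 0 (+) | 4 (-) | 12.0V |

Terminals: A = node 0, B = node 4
Nodal analysis, taking node 4 as the 0 V reference.
Source V1 fixes V_0 = 12 V.
KCL at each unknown node (sum of currents leaving = 0; resistances in Ω):
  Node 1: (V_1 - 12)/4.7 + (V_1 - 0)/18000 = 0
  Node 2: (V_2 - 12)/2.7 + (V_2 - V_3)/1 + (V_2 - 0)/91000 = 0
  Node 3: (V_3 - 12)/16 + (V_3 - V_2)/1 + (V_3 - 0)/33000 = 0
Collecting terms (coefficients in siemens):
  0.2128·V_1 = 2.553
  1.37·V_2 - 1·V_3 = 4.444
  1.063·V_3 - 1·V_2 = 0.75
Solving these 3 simultaneous equations (Gaussian elimination) gives:
  V_1 = 12 V, V_2 = 12 V, V_3 = 12 V
Power in each resistor, P = (ΔV)²/R:
  P_R1 = (12 - 0)²/24 = 6 W
  P_R2 = (12 - 12)²/2.7 = 0.0000004519 W
  P_R3 = (12 - 12)²/16 = 0.0000001193 W
  P_R4 = (12 - 12)²/4.7 = 0.000002088 W
  P_R5 = (12 - 0)²/18000 = 0.007996 W
  P_R6 = (12 - 12)²/1 = 0.00000007686 W
  P_R7 = (12 - 0)²/91000 = 0.001582 W
  P_R8 = (12 - 0)²/33000 = 0.004363 W
P_total = P_R1 + P_R2 + P_R3 + P_R4 + P_R5 + P_R6 + P_R7 + P_R8 = 6.014 W

Final answer: 6.014 W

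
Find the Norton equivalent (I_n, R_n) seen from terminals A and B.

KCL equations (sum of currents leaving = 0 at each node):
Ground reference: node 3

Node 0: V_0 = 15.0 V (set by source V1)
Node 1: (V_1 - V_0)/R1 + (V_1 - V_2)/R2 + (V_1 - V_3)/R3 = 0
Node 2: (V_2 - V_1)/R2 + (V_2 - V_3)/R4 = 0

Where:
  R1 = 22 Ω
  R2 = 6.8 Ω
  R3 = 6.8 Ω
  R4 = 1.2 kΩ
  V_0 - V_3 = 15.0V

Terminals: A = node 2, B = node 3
Find the Thévenin equivalent first; then I_n = V_th/R_th and R_n = R_th.
Step 1 — V_th is the open-circuit voltage V_A - V_B (nothing connected across the terminals).
Nodal analysis, taking node 3 as the 0 V reference.
Source V1 fixes V_0 = 15 V.
KCL at each unknown node (sum of currents leaving = 0; resistances in Ω):
  Node 1: (V_1 - 15)/22 + (V_1 - V_2)/6.8 + (V_1 - 0)/6.8 = 0
  Node 2: (V_2 - V_1)/6.8 + (V_2 - 0)/1200 = 0
Collecting terms (coefficients in siemens):
  0.3396·V_1 - 0.1471·V_2 = 0.6818
  0.1479·V_2 - 0.1471·V_1 = 0
Determinant D = (0.3396)(0.1479) - (-0.1471)(-0.1471) = 0.02859
V_1 = [(0.6818)(0.1479) - (-0.1471)(0)]/D = 3.526 V
V_2 = [(0.3396)(0) - (0.6818)(-0.1471)]/D = 3.507 V
V_th = V_2 - V_3 = 3.507 - 0 = 3.507 V
Step 2 — R_th: zero the source — replace V1 by a short circuit (node 3 merges into node 0) — and find the resistance seen between A (node 2) and B (node 0).
Reduce the network between node 2 (A) and node 0 (B) by series/parallel combination:
  Rp1 = R1 ‖ R3 (parallel, both between nodes 0 and 1) = 1/(1/22 + 1/6.8) = 5.194 Ω
  Rs1 = R2 + Rp1 (series, joined only at node 1) = 6.8 + 5.194 = 11.99 Ω
  Rp2 = R4 ‖ Rs1 (parallel, both between nodes 0 and 2) = 1/(1/1200 + 1/11.99) = 11.88 Ω
R_th = 11.88 Ω
I_n = V_th/R_th = 3.507/11.88 = 0.2953 A, and R_n = R_th = 11.88 Ω

Final answer: I_n = 0.2953 A, R_n = 11.88 Ω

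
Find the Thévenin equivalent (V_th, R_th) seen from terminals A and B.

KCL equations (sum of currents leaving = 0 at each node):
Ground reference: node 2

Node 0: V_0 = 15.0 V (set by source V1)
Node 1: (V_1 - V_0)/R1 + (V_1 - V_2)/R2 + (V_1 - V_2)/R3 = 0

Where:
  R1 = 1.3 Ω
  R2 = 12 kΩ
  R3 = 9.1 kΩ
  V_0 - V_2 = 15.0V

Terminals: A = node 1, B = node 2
Step 1 — V_th is the open-circuit voltage V_A - V_B (nothing connected across the terminals).
Nodal analysis, taking node 2 as the 0 V reference.
Source V1 fixes V_0 = 15 V.
KCL at each unknown node (sum of currents leaving = 0; resistances in Ω):
  Node 1: (V_1 - 15)/1.3 + (V_1 - 0)/12000 + (V_1 - 0)/9100 = 0
Collecting terms: 0.7694 × V_1 = 11.54  =>  V_1 = 15 V
V_th = V_1 - V_2 = 15 - 0 = 15 V
Step 2 — R_th: zero the source — replace V1 by a short circuit (node 2 merges into node 0) — and find the resistance seen between A (node 1) and B (node 0).
Reduce the network between node 1 (A) and node 0 (B) by series/parallel combination:
  Rp1 = R1 ‖ R2 ‖ R3 (parallel, all between nodes 0 and 1) = 1/(1/1.3 + 1/12000 + 1/9100) = 1.3 Ω
R_th = 1.3 Ω

Final answer: V_th = 15 V, R_th = 1.3 Ω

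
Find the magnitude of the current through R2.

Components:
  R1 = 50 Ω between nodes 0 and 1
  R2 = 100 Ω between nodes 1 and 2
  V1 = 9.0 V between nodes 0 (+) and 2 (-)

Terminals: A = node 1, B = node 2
Nodal analysis, taking node 2 as the 0 V reference.
Source V1 fixes V_0 = 9 V.
KCL at each unknown node (sum of currents leaving = 0; resistances in Ω):
  Node 1: (V_1 - 9)/50 + (V_1 - 0)/100 = 0
Collecting terms: 0.03 × V_1 = 0.18  =>  V_1 = 6 V
I_R2 = (V_1 - V_2)/R2 = (6 - 0)/100 = 0.06 A
|I_R2| = 0.06 A

Final answer: |I_R2| = 0.06 A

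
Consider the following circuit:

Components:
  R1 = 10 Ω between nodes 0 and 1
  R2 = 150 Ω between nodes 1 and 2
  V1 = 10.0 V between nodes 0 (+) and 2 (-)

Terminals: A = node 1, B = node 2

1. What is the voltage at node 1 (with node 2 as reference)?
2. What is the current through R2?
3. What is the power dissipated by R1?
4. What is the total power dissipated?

Nodal analysis, taking node 2 as the 0 V reference.
Source V1 fixes V_0 = 10 V.
KCL at each unknown node (sum of currents leaving = 0; resistances in Ω):
  Node 1: (V_1 - 10)/10 + (V_1 - 0)/150 = 0
Collecting terms: 0.1067 × V_1 = 1  =>  V_1 = 9.375 V
Part 1:
  Read off the nodal solution: V_1 = 9.375 V
Part 2:
  I_R2 = (V_1 - V_2)/R2 = (9.375 - 0)/150 = 0.0625 A
  Magnitude: I_R2 = 0.0625 A
Part 3:
  I_R1 = (V_0 - V_1)/R1 = (10 - 9.375)/10 = 0.0625 A
  P_R1 = I_R1² × R1 = (0.0625)² × 10 = 0.03906 W
Part 4:
  Power in each resistor, P = (ΔV)²/R:
    P_R1 = (10 - 9.375)²/10 = 0.03906 W
    P_R2 = (9.375 - 0)²/150 = 0.5859 W
  P_total = P_R1 + P_R2 = 0.625 W

Final answers:
1. V_1 = 9.375 V
2. I_R2 = 0.0625 A
3. P_R1 = 0.03906 W
4. P_total = 0.625 W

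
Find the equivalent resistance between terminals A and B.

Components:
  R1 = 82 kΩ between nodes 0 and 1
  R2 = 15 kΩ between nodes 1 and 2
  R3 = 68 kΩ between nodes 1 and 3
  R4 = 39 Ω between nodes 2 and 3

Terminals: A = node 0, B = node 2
Reduce the network between node 0 (A) and node 2 (B) by series/parallel combination:
  Rs1 = R3 + R4 (series, joined only at node 3) = 68000 + 39 = 68040 Ω
  Rp1 = R2 ‖ Rs1 (parallel, both between nodes 1 and 2) = 1/(1/15000 + 1/68040) = 12290 Ω
  Rs2 = R1 + Rp1 (series, joined only at node 1) = 82000 + 12290 = 94290 Ω
R_eq = 94.29 kΩ

Final answer: 94.29 kΩ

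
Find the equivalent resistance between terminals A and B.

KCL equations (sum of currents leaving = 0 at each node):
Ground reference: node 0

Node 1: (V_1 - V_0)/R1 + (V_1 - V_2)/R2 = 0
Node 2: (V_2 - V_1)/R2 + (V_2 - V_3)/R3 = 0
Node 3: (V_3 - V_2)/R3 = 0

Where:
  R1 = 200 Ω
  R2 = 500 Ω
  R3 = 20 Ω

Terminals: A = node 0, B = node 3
Reduce the network between node 0 (A) and node 3 (B) by series/parallel combination:
  Rs1 = R1 + R2 (series, joined only at node 1) = 200 + 500 = 700 Ω
  Rs2 = R3 + Rs1 (series, joined only at node 2) = 20 + 700 = 720 Ω
R_eq = 720 Ω

Final answer: 720 Ω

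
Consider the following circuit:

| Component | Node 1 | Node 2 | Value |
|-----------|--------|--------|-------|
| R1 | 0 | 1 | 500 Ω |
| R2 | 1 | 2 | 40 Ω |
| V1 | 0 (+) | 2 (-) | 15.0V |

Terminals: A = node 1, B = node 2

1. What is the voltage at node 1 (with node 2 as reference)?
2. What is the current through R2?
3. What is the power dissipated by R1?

Nodal analysis, taking node 2 as the 0 V reference.
Source V1 fixes V_0 = 15 V.
KCL at each unknown node (sum of currents leaving = 0; resistances in Ω):
  Node 1: (V_1 - 15)/500 + (V_1 - 0)/40 = 0
Collecting terms: 0.027 × V_1 = 0.03  =>  V_1 = 1.111 V
Part 1:
  Read off the nodal solution: V_1 = 1.111 V
Part 2:
  I_R2 = (V_1 - V_2)/R2 = (1.111 - 0)/40 = 0.02778 A
  Magnitude: I_R2 = 0.02778 A
Part 3:
  I_R1 = (V_0 - V_1)/R1 = (15 - 1.111)/500 = 0.02778 A
  P_R1 = I_R1² × R1 = (0.02778)² × 500 = 0.3858 W

Final answers:
1. V_1 = 1.111 V
2. I_R2 = 0.02778 A
3. P_R1 = 0.3858 W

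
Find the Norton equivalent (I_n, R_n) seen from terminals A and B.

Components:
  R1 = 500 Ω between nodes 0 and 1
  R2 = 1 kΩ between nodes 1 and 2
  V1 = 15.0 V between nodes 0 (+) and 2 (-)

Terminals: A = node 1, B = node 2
Find the Thévenin equivalent first; then I_n = V_th/R_th and R_n = R_th.
Step 1 — V_th is the open-circuit voltage V_A - V_B (nothing connected across the terminals).
Nodal analysis, taking node 2 as the 0 V reference.
Source V1 fixes V_0 = 15 V.
KCL at each unknown node (sum of currents leaving = 0; resistances in Ω):
  Node 1: (V_1 - 15)/500 + (V_1 - 0)/1000 = 0
Collecting terms: 0.003 × V_1 = 0.03  =>  V_1 = 10 V
V_th = V_1 - V_2 = 10 - 0 = 10 V
Step 2 — R_th: zero the source — replace V1 by a short circuit (node 2 merges into node 0) — and find the resistance seen between A (node 1) and B (node 0).
Reduce the network between node 1 (A) and node 0 (B) by series/parallel combination:
  Rp1 = R1 ‖ R2 (parallel, both between nodes 0 and 1) = 1/(1/500 + 1/1000) = 333.3 Ω
R_th = 333.3 Ω
I_n = V_th/R_th = 10/333.3 = 0.03 A, and R_n = R_th = 333.3 Ω

Final answer: I_n = 0.03 A, R_n = 333.3 Ω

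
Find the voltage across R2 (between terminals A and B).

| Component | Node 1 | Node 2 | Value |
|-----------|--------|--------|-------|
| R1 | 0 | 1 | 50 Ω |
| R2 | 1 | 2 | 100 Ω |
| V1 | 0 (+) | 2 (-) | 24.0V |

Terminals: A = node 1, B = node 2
R1 and R2 are in series across V1 (node 0 → node 1 → node 2), and the output A–B is taken across R2, so this is a voltage divider.
Series current: I = V1/(R1 + R2) = 24/(50 + 100) = 24/150 = 0.16 A
V_R2 = I × R2 = V1 × R2/(R1 + R2) = 24 × 100/150 = 16 V

Final answer: 16 V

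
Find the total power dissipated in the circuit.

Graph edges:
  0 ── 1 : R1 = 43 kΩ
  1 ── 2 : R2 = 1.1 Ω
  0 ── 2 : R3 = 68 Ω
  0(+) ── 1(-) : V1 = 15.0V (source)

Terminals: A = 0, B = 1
Nodal analysis, taking node 1 as the 0 V reference.
Source V1 fixes V_0 = 15 V.
KCL at each unknown node (sum of currents leaving = 0; resistances in Ω):
  Node 2: (V_2 - 0)/1.1 + (V_2 - 15)/68 = 0
Collecting terms: 0.9238 × V_2 = 0.2206  =>  V_2 = 0.2388 V
Power in each resistor, P = (ΔV)²/R:
  P_R1 = (15 - 0)²/43000 = 0.005233 W
  P_R2 = (0 - 0.2388)²/1.1 = 0.05183 W
  P_R3 = (15 - 0.2388)²/68 = 3.204 W
P_total = P_R1 + P_R2 + P_R3 = 3.261 W

Final answer: 3.261 W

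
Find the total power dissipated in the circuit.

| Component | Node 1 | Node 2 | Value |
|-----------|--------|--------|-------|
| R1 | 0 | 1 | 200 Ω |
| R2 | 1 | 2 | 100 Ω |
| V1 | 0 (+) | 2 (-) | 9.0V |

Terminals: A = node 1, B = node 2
Nodal analysis, taking node 2 as the 0 V reference.
Source V1 fixes V_0 = 9 V.
KCL at each unknown node (sum of currents leaving = 0; resistances in Ω):
  Node 1: (V_1 - 9)/200 + (V_1 - 0)/100 = 0
Collecting terms: 0.015 × V_1 = 0.045  =>  V_1 = 3 V
Power in each resistor, P = (ΔV)²/R:
  P_R1 = (9 - 3)²/200 = 0.18 W
  P_R2 = (3 - 0)²/100 = 0.09 W
P_total = P_R1 + P_R2 = 0.27 W

Final answer: 0.27 W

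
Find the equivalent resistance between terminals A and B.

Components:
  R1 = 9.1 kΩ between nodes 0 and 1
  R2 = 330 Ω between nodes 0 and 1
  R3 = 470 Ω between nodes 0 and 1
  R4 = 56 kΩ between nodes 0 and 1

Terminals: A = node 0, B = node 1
Reduce the network between node 0 (A) and node 1 (B) by series/parallel combination:
  Rp1 = R1 ‖ R2 ‖ R3 ‖ R4 (parallel, all between nodes 0 and 1) = 1/(1/9100 + 1/330 + 1/470 + 1/56000) = 189.2 Ω
R_eq = 189.2 Ω

Final answer: 189.2 Ω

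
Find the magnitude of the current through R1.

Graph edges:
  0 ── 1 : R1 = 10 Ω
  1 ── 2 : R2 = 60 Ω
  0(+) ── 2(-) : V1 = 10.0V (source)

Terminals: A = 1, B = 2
Nodal analysis, taking node 2 as the 0 V reference.
Source V1 fixes V_0 = 10 V.
KCL at each unknown node (sum of currents leaving = 0; resistances in Ω):
  Node 1: (V_1 - 10)/10 + (V_1 - 0)/60 = 0
Collecting terms: 0.1167 × V_1 = 1  =>  V_1 = 8.571 V
I_R1 = (V_0 - V_1)/R1 = (10 - 8.571)/10 = 0.1429 A
|I_R1| = 0.1429 A

Final answer: |I_R1| = 0.1429 A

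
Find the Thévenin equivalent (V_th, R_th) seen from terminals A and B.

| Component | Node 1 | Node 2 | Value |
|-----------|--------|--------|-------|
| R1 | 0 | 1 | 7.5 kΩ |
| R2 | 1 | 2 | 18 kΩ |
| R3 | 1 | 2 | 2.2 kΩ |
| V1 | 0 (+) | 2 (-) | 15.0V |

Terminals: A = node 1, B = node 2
Step 1 — V_th is the open-circuit voltage V_A - V_B (nothing connected across the terminals).
Nodal analysis, taking node 2 as the 0 V reference.
Source V1 fixes V_0 = 15 V.
KCL at each unknown node (sum of currents leaving = 0; resistances in Ω):
  Node 1: (V_1 - 15)/7500 + (V_1 - 0)/18000 + (V_1 - 0)/2200 = 0
Collecting terms: 0.0006434 × V_1 = 0.002  =>  V_1 = 3.108 V
V_th = V_1 - V_2 = 3.108 - 0 = 3.108 V
Step 2 — R_th: zero the source — replace V1 by a short circuit (node 2 merges into node 0) — and find the resistance seen between A (node 1) and B (node 0).
Reduce the network between node 1 (A) and node 0 (B) by series/parallel combination:
  Rp1 = R1 ‖ R2 ‖ R3 (parallel, all between nodes 0 and 1) = 1/(1/7500 + 1/18000 + 1/2200) = 1554 Ω
R_th = 1.554 kΩ

Final answer: V_th = 3.108 V, R_th = 1.554 kΩ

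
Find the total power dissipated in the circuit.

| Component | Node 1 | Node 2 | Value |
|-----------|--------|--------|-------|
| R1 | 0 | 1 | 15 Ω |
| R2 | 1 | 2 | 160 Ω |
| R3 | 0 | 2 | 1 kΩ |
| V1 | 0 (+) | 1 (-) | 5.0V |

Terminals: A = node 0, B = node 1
Nodal analysis, taking node 1 as the 0 V reference.
Source V1 fixes V_0 = 5 V.
KCL at each unknown node (sum of currents leaving = 0; resistances in Ω):
  Node 2: (V_2 - 0)/160 + (V_2 - 5)/1000 = 0
Collecting terms: 0.00725 × V_2 = 0.005  =>  V_2 = 0.6897 V
Power in each resistor, P = (ΔV)²/R:
  P_R1 = (5 - 0)²/15 = 1.667 W
  P_R2 = (0 - 0.6897)²/160 = 0.002973 W
  P_R3 = (5 - 0.6897)²/1000 = 0.01858 W
P_total = P_R1 + P_R2 + P_R3 = 1.688 W

Final answer: 1.688 W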